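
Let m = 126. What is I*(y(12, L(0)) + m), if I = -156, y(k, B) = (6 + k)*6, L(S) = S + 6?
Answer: -36504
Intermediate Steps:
L(S) = 6 + S
y(k, B) = 36 + 6*k
I*(y(12, L(0)) + m) = -156*((36 + 6*12) + 126) = -156*((36 + 72) + 126) = -156*(108 + 126) = -156*234 = -36504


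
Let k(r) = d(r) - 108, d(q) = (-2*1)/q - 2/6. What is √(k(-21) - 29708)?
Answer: I*√13148961/21 ≈ 172.67*I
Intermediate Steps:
d(q) = -⅓ - 2/q (d(q) = -2/q - 2*⅙ = -2/q - ⅓ = -⅓ - 2/q)
k(r) = -108 + (-6 - r)/(3*r) (k(r) = (-6 - r)/(3*r) - 108 = -108 + (-6 - r)/(3*r))
√(k(-21) - 29708) = √((-325/3 - 2/(-21)) - 29708) = √((-325/3 - 2*(-1/21)) - 29708) = √((-325/3 + 2/21) - 29708) = √(-2273/21 - 29708) = √(-626141/21) = I*√13148961/21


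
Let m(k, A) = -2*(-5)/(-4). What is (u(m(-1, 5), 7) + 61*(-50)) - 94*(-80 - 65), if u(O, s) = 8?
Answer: 10588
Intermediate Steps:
m(k, A) = -5/2 (m(k, A) = 10*(-¼) = -5/2)
(u(m(-1, 5), 7) + 61*(-50)) - 94*(-80 - 65) = (8 + 61*(-50)) - 94*(-80 - 65) = (8 - 3050) - 94*(-145) = -3042 - 1*(-13630) = -3042 + 13630 = 10588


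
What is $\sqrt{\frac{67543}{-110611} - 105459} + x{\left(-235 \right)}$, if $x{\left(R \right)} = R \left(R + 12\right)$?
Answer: $52405 + \frac{4 i \sqrt{80642283739882}}{110611} \approx 52405.0 + 324.75 i$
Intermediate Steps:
$x{\left(R \right)} = R \left(12 + R\right)$
$\sqrt{\frac{67543}{-110611} - 105459} + x{\left(-235 \right)} = \sqrt{\frac{67543}{-110611} - 105459} - 235 \left(12 - 235\right) = \sqrt{67543 \left(- \frac{1}{110611}\right) - 105459} - -52405 = \sqrt{- \frac{67543}{110611} - 105459} + 52405 = \sqrt{- \frac{11664992992}{110611}} + 52405 = \frac{4 i \sqrt{80642283739882}}{110611} + 52405 = 52405 + \frac{4 i \sqrt{80642283739882}}{110611}$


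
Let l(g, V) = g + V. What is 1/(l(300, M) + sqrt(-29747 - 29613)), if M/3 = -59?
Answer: 123/74489 - 4*I*sqrt(3710)/74489 ≈ 0.0016512 - 0.0032708*I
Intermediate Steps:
M = -177 (M = 3*(-59) = -177)
l(g, V) = V + g
1/(l(300, M) + sqrt(-29747 - 29613)) = 1/((-177 + 300) + sqrt(-29747 - 29613)) = 1/(123 + sqrt(-59360)) = 1/(123 + 4*I*sqrt(3710))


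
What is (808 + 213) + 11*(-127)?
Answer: -376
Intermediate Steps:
(808 + 213) + 11*(-127) = 1021 - 1397 = -376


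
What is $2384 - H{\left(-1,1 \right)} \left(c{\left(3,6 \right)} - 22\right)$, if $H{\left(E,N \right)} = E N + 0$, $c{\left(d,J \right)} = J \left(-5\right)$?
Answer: $2332$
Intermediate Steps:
$c{\left(d,J \right)} = - 5 J$
$H{\left(E,N \right)} = E N$
$2384 - H{\left(-1,1 \right)} \left(c{\left(3,6 \right)} - 22\right) = 2384 - \left(-1\right) 1 \left(\left(-5\right) 6 - 22\right) = 2384 - - (-30 - 22) = 2384 - \left(-1\right) \left(-52\right) = 2384 - 52 = 2332$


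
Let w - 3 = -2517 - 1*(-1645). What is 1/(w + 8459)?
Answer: 1/7590 ≈ 0.00013175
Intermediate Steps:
w = -869 (w = 3 + (-2517 - 1*(-1645)) = 3 + (-2517 + 1645) = 3 - 872 = -869)
1/(w + 8459) = 1/(-869 + 8459) = 1/7590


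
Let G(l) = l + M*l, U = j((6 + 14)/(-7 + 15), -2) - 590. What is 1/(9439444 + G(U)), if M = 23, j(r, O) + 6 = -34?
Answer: 1/9424324 ≈ 1.0611e-7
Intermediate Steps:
j(r, O) = -40 (j(r, O) = -6 - 34 = -40)
U = -630 (U = -40 - 590 = -630)
G(l) = 24*l (G(l) = l + 23*l = 24*l)
1/(9439444 + G(U)) = 1/(9439444 + 24*(-630)) = 1/(9439444 - 15120) = 1/9424324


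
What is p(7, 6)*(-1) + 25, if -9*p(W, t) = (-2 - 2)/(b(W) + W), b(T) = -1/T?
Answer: 2693/108 ≈ 24.935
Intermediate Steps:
p(W, t) = 4/(9*(W - 1/W)) (p(W, t) = -(-2 - 2)/(9*(-1/W + W)) = -(-4)/(9*(W - 1/W)) = 4/(9*(W - 1/W)))
p(7, 6)*(-1) + 25 = ((4/9)*7/(-1 + 7**2))*(-1) + 25 = ((4/9)*7/(-1 + 49))*(-1) + 25 = ((4/9)*7/48)*(-1) + 25 = ((4/9)*7*(1/48))*(-1) + 25 = (7/108)*(-1) + 25 = -7/108 + 25 = 2693/108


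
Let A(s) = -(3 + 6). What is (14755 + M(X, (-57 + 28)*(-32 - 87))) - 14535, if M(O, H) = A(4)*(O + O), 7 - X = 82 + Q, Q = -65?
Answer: 400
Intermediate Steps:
X = -10 (X = 7 - (82 - 65) = 7 - 1*17 = 7 - 17 = -10)
A(s) = -9 (A(s) = -1*9 = -9)
M(O, H) = -18*O (M(O, H) = -9*(O + O) = -18*O)
(14755 + M(X, (-57 + 28)*(-32 - 87))) - 14535 = (14755 - 18*(-10)) - 14535 = (14755 + 180) - 14535 = 14935 - 14535 = 400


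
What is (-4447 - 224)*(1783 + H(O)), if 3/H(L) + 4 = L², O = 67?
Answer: -12450952206/1495 ≈ -8.3284e+6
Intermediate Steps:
H(L) = 3/(-4 + L²)
(-4447 - 224)*(1783 + H(O)) = (-4447 - 224)*(1783 + 3/(-4 + 67²)) = -4671*(1783 + 3/(-4 + 4489)) = -4671*(1783 + 3/4485) = -4671*(1783 + 3*(1/4485)) = -4671*(1783 + 1/1495) = -4671*2665586/1495 = -12450952206/1495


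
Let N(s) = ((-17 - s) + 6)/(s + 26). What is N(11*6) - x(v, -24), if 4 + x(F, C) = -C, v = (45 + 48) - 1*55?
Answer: -1917/92 ≈ -20.837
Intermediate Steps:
v = 38 (v = 93 - 55 = 38)
x(F, C) = -4 - C
N(s) = (-11 - s)/(26 + s)
N(11*6) - x(v, -24) = (-11 - 11*6)/(26 + 11*6) - (-4 - 1*(-24)) = (-11 - 1*66)/(26 + 66) - (-4 + 24) = (-11 - 66)/92 - 1*20 = (1/92)*(-77) - 20 = -77/92 - 20 = -1917/92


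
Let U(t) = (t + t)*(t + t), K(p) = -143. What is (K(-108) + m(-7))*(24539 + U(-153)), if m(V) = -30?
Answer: -20444275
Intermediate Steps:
U(t) = 4*t**2 (U(t) = (2*t)*(2*t) = 4*t**2)
(K(-108) + m(-7))*(24539 + U(-153)) = (-143 - 30)*(24539 + 4*(-153)**2) = -173*(24539 + 4*23409) = -173*(24539 + 93636) = -173*118175 = -20444275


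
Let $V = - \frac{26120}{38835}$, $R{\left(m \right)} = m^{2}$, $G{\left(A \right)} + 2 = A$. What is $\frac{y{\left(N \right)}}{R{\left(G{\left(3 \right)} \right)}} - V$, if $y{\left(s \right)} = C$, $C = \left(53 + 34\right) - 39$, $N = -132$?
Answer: $\frac{378040}{7767} \approx 48.673$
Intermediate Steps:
$G{\left(A \right)} = -2 + A$
$C = 48$ ($C = 87 - 39 = 48$)
$y{\left(s \right)} = 48$
$V = - \frac{5224}{7767}$ ($V = \left(-26120\right) \frac{1}{38835} = - \frac{5224}{7767} \approx -0.67259$)
$\frac{y{\left(N \right)}}{R{\left(G{\left(3 \right)} \right)}} - V = \frac{48}{\left(-2 + 3\right)^{2}} - - \frac{5224}{7767} = \frac{48}{1^{2}} + \frac{5224}{7767} = \frac{48}{1} + \frac{5224}{7767} = 48 \cdot 1 + \frac{5224}{7767} = 48 + \frac{5224}{7767} = \frac{378040}{7767}$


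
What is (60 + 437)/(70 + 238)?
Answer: 71/44 ≈ 1.6136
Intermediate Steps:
(60 + 437)/(70 + 238) = 497/308 = 497*(1/308) = 71/44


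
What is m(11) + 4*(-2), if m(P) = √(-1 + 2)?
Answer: -7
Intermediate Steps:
m(P) = 1 (m(P) = √1 = 1)
m(11) + 4*(-2) = 1 + 4*(-2) = 1 - 8 = -7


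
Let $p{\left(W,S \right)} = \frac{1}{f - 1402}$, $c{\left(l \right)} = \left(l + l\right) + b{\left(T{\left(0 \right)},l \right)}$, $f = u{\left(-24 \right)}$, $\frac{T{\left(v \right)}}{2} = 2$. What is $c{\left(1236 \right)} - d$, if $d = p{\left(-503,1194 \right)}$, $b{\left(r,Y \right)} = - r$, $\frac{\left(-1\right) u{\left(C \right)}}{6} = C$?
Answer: $\frac{3104745}{1258} \approx 2468.0$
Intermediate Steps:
$u{\left(C \right)} = - 6 C$
$T{\left(v \right)} = 4$ ($T{\left(v \right)} = 2 \cdot 2 = 4$)
$f = 144$ ($f = \left(-6\right) \left(-24\right) = 144$)
$c{\left(l \right)} = -4 + 2 l$ ($c{\left(l \right)} = \left(l + l\right) - 4 = 2 l - 4 = -4 + 2 l$)
$p{\left(W,S \right)} = - \frac{1}{1258}$ ($p{\left(W,S \right)} = \frac{1}{144 - 1402} = \frac{1}{-1258} = - \frac{1}{1258}$)
$d = - \frac{1}{1258} \approx -0.00079491$
$c{\left(1236 \right)} - d = \left(-4 + 2 \cdot 1236\right) - - \frac{1}{1258} = \left(-4 + 2472\right) + \frac{1}{1258} = 2468 + \frac{1}{1258} = \frac{3104745}{1258}$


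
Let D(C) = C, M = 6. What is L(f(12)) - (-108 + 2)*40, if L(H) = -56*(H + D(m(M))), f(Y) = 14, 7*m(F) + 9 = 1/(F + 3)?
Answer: 31744/9 ≈ 3527.1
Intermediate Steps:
m(F) = -9/7 + 1/(7*(3 + F)) (m(F) = -9/7 + 1/(7*(F + 3)) = -9/7 + 1/(7*(3 + F)))
L(H) = 640/9 - 56*H (L(H) = -56*(H + (-26 - 9*6)/(7*(3 + 6))) = -56*(H + (⅐)*(-26 - 54)/9) = -56*(H + (⅐)*(⅑)*(-80)) = -56*(H - 80/63) = -56*(-80/63 + H) = 640/9 - 56*H)
L(f(12)) - (-108 + 2)*40 = (640/9 - 56*14) - (-108 + 2)*40 = (640/9 - 784) - (-106)*40 = -6416/9 - 1*(-4240) = -6416/9 + 4240 = 31744/9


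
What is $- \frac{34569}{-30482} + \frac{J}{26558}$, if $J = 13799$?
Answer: $\frac{334676155}{202385239} \approx 1.6537$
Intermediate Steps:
$- \frac{34569}{-30482} + \frac{J}{26558} = - \frac{34569}{-30482} + \frac{13799}{26558} = \left(-34569\right) \left(- \frac{1}{30482}\right) + 13799 \cdot \frac{1}{26558} = \frac{34569}{30482} + \frac{13799}{26558} = \frac{334676155}{202385239}$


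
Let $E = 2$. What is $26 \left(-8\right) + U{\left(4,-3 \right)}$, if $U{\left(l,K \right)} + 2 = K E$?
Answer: $-216$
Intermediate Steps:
$U{\left(l,K \right)} = -2 + 2 K$ ($U{\left(l,K \right)} = -2 + K 2 = -2 + 2 K$)
$26 \left(-8\right) + U{\left(4,-3 \right)} = 26 \left(-8\right) + \left(-2 + 2 \left(-3\right)\right) = -208 - 8 = -216$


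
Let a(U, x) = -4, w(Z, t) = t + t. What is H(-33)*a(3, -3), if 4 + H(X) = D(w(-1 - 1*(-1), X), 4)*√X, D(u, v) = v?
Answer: 16 - 16*I*√33 ≈ 16.0 - 91.913*I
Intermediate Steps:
w(Z, t) = 2*t
H(X) = -4 + 4*√X
H(-33)*a(3, -3) = (-4 + 4*√(-33))*(-4) = (-4 + 4*(I*√33))*(-4) = (-4 + 4*I*√33)*(-4) = 16 - 16*I*√33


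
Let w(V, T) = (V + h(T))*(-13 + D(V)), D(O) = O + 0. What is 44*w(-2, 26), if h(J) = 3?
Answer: -660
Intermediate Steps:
D(O) = O
w(V, T) = (-13 + V)*(3 + V) (w(V, T) = (V + 3)*(-13 + V) = (3 + V)*(-13 + V) = (-13 + V)*(3 + V))
44*w(-2, 26) = 44*(-39 + (-2)**2 - 10*(-2)) = 44*(-39 + 4 + 20) = 44*(-15) = -660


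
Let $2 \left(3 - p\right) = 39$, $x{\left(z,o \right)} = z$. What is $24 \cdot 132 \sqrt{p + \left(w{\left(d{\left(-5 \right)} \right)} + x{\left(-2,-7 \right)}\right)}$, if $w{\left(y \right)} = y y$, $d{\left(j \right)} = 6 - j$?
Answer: $1584 \sqrt{410} \approx 32074.0$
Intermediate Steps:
$p = - \frac{33}{2}$ ($p = 3 - \frac{39}{2} = - \frac{33}{2} \approx -16.5$)
$w{\left(y \right)} = y^{2}$
$24 \cdot 132 \sqrt{p + \left(w{\left(d{\left(-5 \right)} \right)} + x{\left(-2,-7 \right)}\right)} = 24 \cdot 132 \sqrt{- \frac{33}{2} - \left(2 - \left(6 - -5\right)^{2}\right)} = 3168 \sqrt{- \frac{33}{2} - \left(2 - \left(6 + 5\right)^{2}\right)} = 3168 \sqrt{- \frac{33}{2} - \left(2 - 11^{2}\right)} = 3168 \sqrt{- \frac{33}{2} + \left(121 - 2\right)} = 3168 \sqrt{- \frac{33}{2} + 119} = 3168 \sqrt{\frac{205}{2}} = 3168 \frac{\sqrt{410}}{2} = 1584 \sqrt{410}$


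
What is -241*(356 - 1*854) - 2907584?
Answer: -2787566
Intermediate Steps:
-241*(356 - 1*854) - 2907584 = -241*(356 - 854) - 2907584 = -241*(-498) - 2907584 = 120018 - 2907584 = -2787566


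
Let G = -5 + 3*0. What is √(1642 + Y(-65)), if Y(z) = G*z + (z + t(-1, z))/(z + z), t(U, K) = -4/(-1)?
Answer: 3*√3694470/130 ≈ 44.356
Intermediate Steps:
t(U, K) = 4 (t(U, K) = -4*(-1) = 4)
G = -5 (G = -5 + 0 = -5)
Y(z) = -5*z + (4 + z)/(2*z) (Y(z) = -5*z + (z + 4)/(z + z) = -5*z + (4 + z)/((2*z)) = -5*z + (4 + z)*(1/(2*z)) = -5*z + (4 + z)/(2*z))
√(1642 + Y(-65)) = √(1642 + (½ - 5*(-65) + 2/(-65))) = √(1642 + (½ + 325 + 2*(-1/65))) = √(1642 + (½ + 325 - 2/65)) = √(1642 + 42311/130) = √(255771/130) = 3*√3694470/130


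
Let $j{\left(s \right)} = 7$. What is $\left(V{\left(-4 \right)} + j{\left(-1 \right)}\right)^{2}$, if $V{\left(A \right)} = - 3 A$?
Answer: $361$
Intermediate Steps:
$\left(V{\left(-4 \right)} + j{\left(-1 \right)}\right)^{2} = \left(\left(-3\right) \left(-4\right) + 7\right)^{2} = \left(12 + 7\right)^{2} = 19^{2} = 361$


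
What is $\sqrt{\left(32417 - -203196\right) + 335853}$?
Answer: $\sqrt{571466} \approx 755.95$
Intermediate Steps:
$\sqrt{\left(32417 - -203196\right) + 335853} = \sqrt{\left(32417 + 203196\right) + 335853} = \sqrt{235613 + 335853} = \sqrt{571466}$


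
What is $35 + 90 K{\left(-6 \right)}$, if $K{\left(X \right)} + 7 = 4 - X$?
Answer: $305$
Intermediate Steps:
$K{\left(X \right)} = -3 - X$ ($K{\left(X \right)} = -7 - \left(-4 + X\right) = -3 - X$)
$35 + 90 K{\left(-6 \right)} = 35 + 90 \left(-3 - -6\right) = 35 + 90 \left(-3 + 6\right) = 35 + 90 \cdot 3 = 35 + 270 = 305$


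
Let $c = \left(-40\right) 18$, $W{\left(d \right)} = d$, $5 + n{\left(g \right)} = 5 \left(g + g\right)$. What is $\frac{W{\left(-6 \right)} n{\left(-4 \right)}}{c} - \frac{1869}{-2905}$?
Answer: $\frac{891}{3320} \approx 0.26837$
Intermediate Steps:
$n{\left(g \right)} = -5 + 10 g$ ($n{\left(g \right)} = -5 + 5 \left(g + g\right) = -5 + 5 \cdot 2 g = -5 + 10 g$)
$c = -720$
$\frac{W{\left(-6 \right)} n{\left(-4 \right)}}{c} - \frac{1869}{-2905} = \frac{\left(-6\right) \left(-5 + 10 \left(-4\right)\right)}{-720} - \frac{1869}{-2905} = - 6 \left(-5 - 40\right) \left(- \frac{1}{720}\right) - - \frac{267}{415} = \left(-6\right) \left(-45\right) \left(- \frac{1}{720}\right) + \frac{267}{415} = 270 \left(- \frac{1}{720}\right) + \frac{267}{415} = - \frac{3}{8} + \frac{267}{415} = \frac{891}{3320}$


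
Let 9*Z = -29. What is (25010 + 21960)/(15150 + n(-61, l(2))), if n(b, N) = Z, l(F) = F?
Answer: 422730/136321 ≈ 3.1010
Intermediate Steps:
Z = -29/9 (Z = (1/9)*(-29) = -29/9 ≈ -3.2222)
n(b, N) = -29/9
(25010 + 21960)/(15150 + n(-61, l(2))) = (25010 + 21960)/(15150 - 29/9) = 46970/(136321/9) = 46970*(9/136321) = 422730/136321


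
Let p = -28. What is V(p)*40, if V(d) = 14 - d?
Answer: 1680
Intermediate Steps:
V(p)*40 = (14 - 1*(-28))*40 = (14 + 28)*40 = 42*40 = 1680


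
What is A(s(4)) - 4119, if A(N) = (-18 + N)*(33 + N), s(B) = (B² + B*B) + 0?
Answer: -3209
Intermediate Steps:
s(B) = 2*B² (s(B) = (B² + B²) + 0 = 2*B² + 0 = 2*B²)
A(s(4)) - 4119 = (-594 + (2*4²)² + 15*(2*4²)) - 4119 = (-594 + (2*16)² + 15*(2*16)) - 4119 = (-594 + 32² + 15*32) - 4119 = (-594 + 1024 + 480) - 4119 = 910 - 4119 = -3209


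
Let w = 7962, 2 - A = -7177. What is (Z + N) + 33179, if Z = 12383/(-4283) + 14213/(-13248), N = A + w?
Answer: 2741509086617/56741184 ≈ 48316.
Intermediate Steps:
A = 7179 (A = 2 - 1*(-7177) = 2 + 7177 = 7179)
N = 15141 (N = 7179 + 7962 = 15141)
Z = -224924263/56741184 (Z = 12383*(-1/4283) + 14213*(-1/13248) = -12383/4283 - 14213/13248 = -224924263/56741184 ≈ -3.9640)
(Z + N) + 33179 = (-224924263/56741184 + 15141) + 33179 = 858893342681/56741184 + 33179 = 2741509086617/56741184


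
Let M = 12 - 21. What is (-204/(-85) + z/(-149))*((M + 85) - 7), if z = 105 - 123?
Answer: 129582/745 ≈ 173.94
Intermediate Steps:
z = -18
M = -9
(-204/(-85) + z/(-149))*((M + 85) - 7) = (-204/(-85) - 18/(-149))*((-9 + 85) - 7) = (-204*(-1/85) - 18*(-1/149))*(76 - 7) = (12/5 + 18/149)*69 = (1878/745)*69 = 129582/745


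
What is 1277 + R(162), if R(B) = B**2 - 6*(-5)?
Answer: 27551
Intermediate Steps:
R(B) = 30 + B**2 (R(B) = B**2 + 30 = 30 + B**2)
1277 + R(162) = 1277 + (30 + 162**2) = 1277 + (30 + 26244) = 1277 + 26274 = 27551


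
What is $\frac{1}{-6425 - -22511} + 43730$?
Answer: $\frac{703440781}{16086} \approx 43730.0$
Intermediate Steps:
$\frac{1}{-6425 - -22511} + 43730 = \frac{1}{-6425 + \left(-970 + 23481\right)} + 43730 = \frac{1}{-6425 + 22511} + 43730 = \frac{1}{16086} + 43730 = \frac{703440781}{16086}$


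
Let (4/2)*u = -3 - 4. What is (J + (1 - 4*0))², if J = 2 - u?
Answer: 169/4 ≈ 42.250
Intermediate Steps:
u = -7/2 (u = (-3 - 4)/2 = (½)*(-7) = -7/2 ≈ -3.5000)
J = 11/2 (J = 2 - 1*(-7/2) = 2 + 7/2 = 11/2 ≈ 5.5000)
(J + (1 - 4*0))² = (11/2 + (1 - 4*0))² = (11/2 + (1 + 0))² = (11/2 + 1)² = (13/2)² = 169/4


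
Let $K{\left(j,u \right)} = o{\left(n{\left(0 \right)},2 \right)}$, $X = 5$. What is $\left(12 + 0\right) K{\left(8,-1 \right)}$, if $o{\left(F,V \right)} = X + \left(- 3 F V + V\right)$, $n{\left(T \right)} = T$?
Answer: $84$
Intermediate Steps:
$o{\left(F,V \right)} = 5 + V - 3 F V$ ($o{\left(F,V \right)} = 5 + \left(- 3 F V + V\right) = 5 - \left(- V + 3 F V\right) = 5 + V - 3 F V$)
$K{\left(j,u \right)} = 7$ ($K{\left(j,u \right)} = 5 + 2 - 0 \cdot 2 = 5 + 2 + 0 = 7$)
$\left(12 + 0\right) K{\left(8,-1 \right)} = \left(12 + 0\right) 7 = 12 \cdot 7 = 84$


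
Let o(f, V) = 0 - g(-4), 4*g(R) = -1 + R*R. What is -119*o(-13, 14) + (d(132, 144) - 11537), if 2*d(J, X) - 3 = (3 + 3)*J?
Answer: -42773/4 ≈ -10693.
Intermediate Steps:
d(J, X) = 3/2 + 3*J (d(J, X) = 3/2 + ((3 + 3)*J)/2 = 3/2 + (6*J)/2 = 3/2 + 3*J)
g(R) = -¼ + R²/4 (g(R) = (-1 + R*R)/4 = (-1 + R²)/4 = -¼ + R²/4)
o(f, V) = -15/4 (o(f, V) = 0 - (-¼ + (¼)*(-4)²) = 0 - (-¼ + (¼)*16) = 0 - (-¼ + 4) = 0 - 1*15/4 = 0 - 15/4 = -15/4)
-119*o(-13, 14) + (d(132, 144) - 11537) = -119*(-15/4) + ((3/2 + 3*132) - 11537) = 1785/4 + ((3/2 + 396) - 11537) = 1785/4 + (795/2 - 11537) = 1785/4 - 22279/2 = -42773/4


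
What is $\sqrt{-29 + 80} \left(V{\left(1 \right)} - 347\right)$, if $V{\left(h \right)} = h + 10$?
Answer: $- 336 \sqrt{51} \approx -2399.5$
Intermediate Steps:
$V{\left(h \right)} = 10 + h$
$\sqrt{-29 + 80} \left(V{\left(1 \right)} - 347\right) = \sqrt{-29 + 80} \left(\left(10 + 1\right) - 347\right) = \sqrt{51} \left(11 - 347\right) = \sqrt{51} \left(-336\right) = - 336 \sqrt{51}$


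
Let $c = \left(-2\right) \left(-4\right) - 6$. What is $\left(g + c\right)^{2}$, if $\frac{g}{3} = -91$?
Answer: $73441$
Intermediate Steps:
$g = -273$ ($g = 3 \left(-91\right) = -273$)
$c = 2$ ($c = 8 - 6 = 2$)
$\left(g + c\right)^{2} = \left(-273 + 2\right)^{2} = \left(-271\right)^{2} = 73441$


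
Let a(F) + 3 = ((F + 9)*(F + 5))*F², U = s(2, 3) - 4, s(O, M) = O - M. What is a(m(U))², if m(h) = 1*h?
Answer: 9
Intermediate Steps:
U = -5 (U = (2 - 1*3) - 4 = (2 - 3) - 4 = -1 - 4 = -5)
m(h) = h
a(F) = -3 + F²*(5 + F)*(9 + F) (a(F) = -3 + ((F + 9)*(F + 5))*F² = -3 + ((9 + F)*(5 + F))*F² = -3 + ((5 + F)*(9 + F))*F² = -3 + F²*(5 + F)*(9 + F))
a(m(U))² = (-3 + (-5)⁴ + 14*(-5)³ + 45*(-5)²)² = (-3 + 625 + 14*(-125) + 45*25)² = (-3 + 625 - 1750 + 1125)² = (-3)² = 9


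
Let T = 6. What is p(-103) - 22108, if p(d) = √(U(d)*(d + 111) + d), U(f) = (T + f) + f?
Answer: -22108 + I*√1703 ≈ -22108.0 + 41.267*I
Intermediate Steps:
U(f) = 6 + 2*f (U(f) = (6 + f) + f = 6 + 2*f)
p(d) = √(d + (6 + 2*d)*(111 + d)) (p(d) = √((6 + 2*d)*(d + 111) + d) = √((6 + 2*d)*(111 + d) + d) = √(d + (6 + 2*d)*(111 + d)))
p(-103) - 22108 = √(666 + 2*(-103)² + 229*(-103)) - 22108 = √(666 + 2*10609 - 23587) - 22108 = √(666 + 21218 - 23587) - 22108 = √(-1703) - 22108 = I*√1703 - 22108 = -22108 + I*√1703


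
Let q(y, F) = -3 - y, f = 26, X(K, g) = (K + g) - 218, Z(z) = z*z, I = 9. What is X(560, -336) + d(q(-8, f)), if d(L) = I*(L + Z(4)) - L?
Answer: 190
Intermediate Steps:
Z(z) = z²
X(K, g) = -218 + K + g
d(L) = 144 + 8*L (d(L) = 9*(L + 4²) - L = 9*(L + 16) - L = 9*(16 + L) - L = (144 + 9*L) - L = 144 + 8*L)
X(560, -336) + d(q(-8, f)) = (-218 + 560 - 336) + (144 + 8*(-3 - 1*(-8))) = 6 + (144 + 8*(-3 + 8)) = 6 + (144 + 8*5) = 6 + (144 + 40) = 6 + 184 = 190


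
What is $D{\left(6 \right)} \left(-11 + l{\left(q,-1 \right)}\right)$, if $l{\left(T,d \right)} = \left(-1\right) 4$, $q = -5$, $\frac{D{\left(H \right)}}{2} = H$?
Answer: $-180$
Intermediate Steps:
$D{\left(H \right)} = 2 H$
$l{\left(T,d \right)} = -4$
$D{\left(6 \right)} \left(-11 + l{\left(q,-1 \right)}\right) = 2 \cdot 6 \left(-11 - 4\right) = 12 \left(-15\right) = -180$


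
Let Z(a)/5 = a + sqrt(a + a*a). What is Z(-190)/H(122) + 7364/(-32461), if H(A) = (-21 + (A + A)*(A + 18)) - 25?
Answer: -141026723/553687277 + 15*sqrt(3990)/34114 ≈ -0.22693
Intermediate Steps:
Z(a) = 5*a + 5*sqrt(a + a**2) (Z(a) = 5*(a + sqrt(a + a*a)) = 5*(a + sqrt(a + a**2)) = 5*a + 5*sqrt(a + a**2))
H(A) = -46 + 2*A*(18 + A) (H(A) = (-21 + (2*A)*(18 + A)) - 25 = (-21 + 2*A*(18 + A)) - 25 = -46 + 2*A*(18 + A))
Z(-190)/H(122) + 7364/(-32461) = (5*(-190) + 5*sqrt(-190*(1 - 190)))/(-46 + 2*122**2 + 36*122) + 7364/(-32461) = (-950 + 5*sqrt(-190*(-189)))/(-46 + 2*14884 + 4392) + 7364*(-1/32461) = (-950 + 5*sqrt(35910))/(-46 + 29768 + 4392) - 7364/32461 = (-950 + 5*(3*sqrt(3990)))/34114 - 7364/32461 = (-950 + 15*sqrt(3990))*(1/34114) - 7364/32461 = (-475/17057 + 15*sqrt(3990)/34114) - 7364/32461 = -141026723/553687277 + 15*sqrt(3990)/34114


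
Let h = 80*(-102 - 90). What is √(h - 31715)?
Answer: 5*I*√1883 ≈ 216.97*I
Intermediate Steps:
h = -15360 (h = 80*(-192) = -15360)
√(h - 31715) = √(-15360 - 31715) = √(-47075) = 5*I*√1883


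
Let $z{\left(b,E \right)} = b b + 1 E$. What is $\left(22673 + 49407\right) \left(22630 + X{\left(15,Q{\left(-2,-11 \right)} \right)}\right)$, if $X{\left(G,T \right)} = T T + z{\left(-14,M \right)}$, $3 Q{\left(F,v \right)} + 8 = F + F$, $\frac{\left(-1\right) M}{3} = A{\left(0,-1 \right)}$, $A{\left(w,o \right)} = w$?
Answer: $1646451360$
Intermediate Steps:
$M = 0$ ($M = \left(-3\right) 0 = 0$)
$z{\left(b,E \right)} = E + b^{2}$ ($z{\left(b,E \right)} = b^{2} + E = E + b^{2}$)
$Q{\left(F,v \right)} = - \frac{8}{3} + \frac{2 F}{3}$ ($Q{\left(F,v \right)} = - \frac{8}{3} + \frac{F + F}{3} = - \frac{8}{3} + \frac{2 F}{3}$)
$X{\left(G,T \right)} = 196 + T^{2}$ ($X{\left(G,T \right)} = T T + \left(0 + \left(-14\right)^{2}\right) = T^{2} + \left(0 + 196\right) = T^{2} + 196 = 196 + T^{2}$)
$\left(22673 + 49407\right) \left(22630 + X{\left(15,Q{\left(-2,-11 \right)} \right)}\right) = \left(22673 + 49407\right) \left(22630 + \left(196 + \left(- \frac{8}{3} + \frac{2}{3} \left(-2\right)\right)^{2}\right)\right) = 72080 \left(22630 + \left(196 + \left(- \frac{8}{3} - \frac{4}{3}\right)^{2}\right)\right) = 72080 \left(22630 + \left(196 + \left(-4\right)^{2}\right)\right) = 72080 \left(22630 + \left(196 + 16\right)\right) = 72080 \left(22630 + 212\right) = 72080 \cdot 22842 = 1646451360$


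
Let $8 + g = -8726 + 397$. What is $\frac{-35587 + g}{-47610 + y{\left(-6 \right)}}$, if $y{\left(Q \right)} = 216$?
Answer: $\frac{21962}{23697} \approx 0.92678$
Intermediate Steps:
$g = -8337$ ($g = -8 + \left(-8726 + 397\right) = -8 - 8329 = -8337$)
$\frac{-35587 + g}{-47610 + y{\left(-6 \right)}} = \frac{-35587 - 8337}{-47610 + 216} = - \frac{43924}{-47394} = \left(-43924\right) \left(- \frac{1}{47394}\right) = \frac{21962}{23697}$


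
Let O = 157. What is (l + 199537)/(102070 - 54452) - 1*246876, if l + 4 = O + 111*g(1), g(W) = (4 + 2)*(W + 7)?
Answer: -5877768175/23809 ≈ -2.4687e+5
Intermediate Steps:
g(W) = 42 + 6*W (g(W) = 6*(7 + W) = 42 + 6*W)
l = 5481 (l = -4 + (157 + 111*(42 + 6*1)) = -4 + (157 + 111*(42 + 6)) = -4 + (157 + 111*48) = -4 + (157 + 5328) = -4 + 5485 = 5481)
(l + 199537)/(102070 - 54452) - 1*246876 = (5481 + 199537)/(102070 - 54452) - 1*246876 = 205018/47618 - 246876 = 205018*(1/47618) - 246876 = 102509/23809 - 246876 = -5877768175/23809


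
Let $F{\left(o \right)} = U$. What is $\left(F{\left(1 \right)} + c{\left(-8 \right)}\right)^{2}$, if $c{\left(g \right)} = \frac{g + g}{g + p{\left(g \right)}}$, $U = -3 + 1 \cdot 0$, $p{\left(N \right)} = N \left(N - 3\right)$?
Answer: $\frac{256}{25} \approx 10.24$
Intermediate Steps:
$p{\left(N \right)} = N \left(-3 + N\right)$
$U = -3$ ($U = -3 + 0 = -3$)
$F{\left(o \right)} = -3$
$c{\left(g \right)} = \frac{2 g}{g + g \left(-3 + g\right)}$ ($c{\left(g \right)} = \frac{g + g}{g + g \left(-3 + g\right)} = \frac{2 g}{g + g \left(-3 + g\right)}$)
$\left(F{\left(1 \right)} + c{\left(-8 \right)}\right)^{2} = \left(-3 + \frac{2}{-2 - 8}\right)^{2} = \left(-3 + \frac{2}{-10}\right)^{2} = \left(-3 + 2 \left(- \frac{1}{10}\right)\right)^{2} = \left(-3 - \frac{1}{5}\right)^{2} = \left(- \frac{16}{5}\right)^{2} = \frac{256}{25}$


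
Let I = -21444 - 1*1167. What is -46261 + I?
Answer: -68872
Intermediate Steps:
I = -22611 (I = -21444 - 1167 = -22611)
-46261 + I = -46261 - 22611 = -68872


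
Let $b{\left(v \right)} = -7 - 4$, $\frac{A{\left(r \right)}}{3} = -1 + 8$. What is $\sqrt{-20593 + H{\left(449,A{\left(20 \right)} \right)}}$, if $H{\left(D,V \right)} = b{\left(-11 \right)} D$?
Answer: $2 i \sqrt{6383} \approx 159.79 i$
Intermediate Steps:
$A{\left(r \right)} = 21$ ($A{\left(r \right)} = 3 \left(-1 + 8\right) = 3 \cdot 7 = 21$)
$b{\left(v \right)} = -11$
$H{\left(D,V \right)} = - 11 D$
$\sqrt{-20593 + H{\left(449,A{\left(20 \right)} \right)}} = \sqrt{-20593 - 4939} = \sqrt{-25532} = 2 i \sqrt{6383}$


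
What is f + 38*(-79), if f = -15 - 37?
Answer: -3054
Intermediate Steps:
f = -52
f + 38*(-79) = -52 + 38*(-79) = -52 - 3002 = -3054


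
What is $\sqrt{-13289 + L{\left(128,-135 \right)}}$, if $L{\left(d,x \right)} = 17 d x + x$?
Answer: $4 i \sqrt{19199} \approx 554.24 i$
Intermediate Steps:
$L{\left(d,x \right)} = x + 17 d x$ ($L{\left(d,x \right)} = 17 d x + x = x + 17 d x$)
$\sqrt{-13289 + L{\left(128,-135 \right)}} = \sqrt{-13289 - 135 \left(1 + 17 \cdot 128\right)} = \sqrt{-13289 - 135 \left(1 + 2176\right)} = \sqrt{-13289 - 293895} = \sqrt{-307184} = 4 i \sqrt{19199}$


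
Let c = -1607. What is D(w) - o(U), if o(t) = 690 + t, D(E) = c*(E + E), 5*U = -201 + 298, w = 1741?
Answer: -27981417/5 ≈ -5.5963e+6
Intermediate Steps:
U = 97/5 (U = (-201 + 298)/5 = (⅕)*97 = 97/5 ≈ 19.400)
D(E) = -3214*E (D(E) = -1607*(E + E) = -3214*E)
D(w) - o(U) = -3214*1741 - (690 + 97/5) = -5595574 - 1*3547/5 = -5595574 - 3547/5 = -27981417/5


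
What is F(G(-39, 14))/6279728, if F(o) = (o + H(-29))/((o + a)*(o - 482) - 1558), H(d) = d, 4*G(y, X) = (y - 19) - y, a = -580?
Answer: -27/1422077374172 ≈ -1.8986e-11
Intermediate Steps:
G(y, X) = -19/4 (G(y, X) = ((y - 19) - y)/4 = ((-19 + y) - y)/4 = (¼)*(-19) = -19/4)
F(o) = (-29 + o)/(-1558 + (-580 + o)*(-482 + o)) (F(o) = (o - 29)/((o - 580)*(o - 482) - 1558) = (-29 + o)/((-580 + o)*(-482 + o) - 1558) = (-29 + o)/(-1558 + (-580 + o)*(-482 + o)))
F(G(-39, 14))/6279728 = ((-29 - 19/4)/(278002 + (-19/4)² - 1062*(-19/4)))/6279728 = (-135/4/(278002 + 361/16 + 10089/2))*(1/6279728) = (-135/4/(4529105/16))*(1/6279728) = ((16/4529105)*(-135/4))*(1/6279728) = -108/905821*1/6279728 = -27/1422077374172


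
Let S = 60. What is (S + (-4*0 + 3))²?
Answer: 3969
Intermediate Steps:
(S + (-4*0 + 3))² = (60 + (-4*0 + 3))² = (60 + (0 + 3))² = (60 + 3)² = 63² = 3969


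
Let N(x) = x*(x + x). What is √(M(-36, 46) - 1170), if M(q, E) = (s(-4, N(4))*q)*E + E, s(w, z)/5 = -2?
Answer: 2*√3859 ≈ 124.24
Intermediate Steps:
N(x) = 2*x² (N(x) = x*(2*x) = 2*x²)
s(w, z) = -10 (s(w, z) = 5*(-2) = -10)
M(q, E) = E - 10*E*q (M(q, E) = (-10*q)*E + E = -10*E*q + E = E - 10*E*q)
√(M(-36, 46) - 1170) = √(46*(1 - 10*(-36)) - 1170) = √(46*(1 + 360) - 1170) = √(46*361 - 1170) = √(16606 - 1170) = √15436 = 2*√3859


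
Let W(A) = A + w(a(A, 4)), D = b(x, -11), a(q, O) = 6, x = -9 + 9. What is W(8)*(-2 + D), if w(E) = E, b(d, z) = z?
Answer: -182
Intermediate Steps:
x = 0
D = -11
W(A) = 6 + A (W(A) = A + 6 = 6 + A)
W(8)*(-2 + D) = (6 + 8)*(-2 - 11) = 14*(-13) = -182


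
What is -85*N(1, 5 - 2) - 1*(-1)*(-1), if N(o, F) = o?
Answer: -86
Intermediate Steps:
-85*N(1, 5 - 2) - 1*(-1)*(-1) = -85*1 - 1*(-1)*(-1) = -85 + 1*(-1) = -85 - 1 = -86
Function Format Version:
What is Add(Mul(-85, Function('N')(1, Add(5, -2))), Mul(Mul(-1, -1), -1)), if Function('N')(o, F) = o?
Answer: -86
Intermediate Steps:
Add(Mul(-85, Function('N')(1, Add(5, -2))), Mul(Mul(-1, -1), -1)) = Add(Mul(-85, 1), Mul(Mul(-1, -1), -1)) = Add(-85, Mul(1, -1)) = Add(-85, -1) = -86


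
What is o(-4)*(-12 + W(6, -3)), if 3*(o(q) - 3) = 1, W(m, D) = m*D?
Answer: -100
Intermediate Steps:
W(m, D) = D*m
o(q) = 10/3 (o(q) = 3 + (⅓)*1 = 3 + ⅓ = 10/3)
o(-4)*(-12 + W(6, -3)) = 10*(-12 - 3*6)/3 = 10*(-12 - 18)/3 = (10/3)*(-30) = -100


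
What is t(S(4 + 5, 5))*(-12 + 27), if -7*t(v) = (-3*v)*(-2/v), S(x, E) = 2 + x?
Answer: -90/7 ≈ -12.857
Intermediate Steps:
t(v) = -6/7 (t(v) = -(-3*v)*(-2/v)/7 = -⅐*6 = -6/7)
t(S(4 + 5, 5))*(-12 + 27) = -6*(-12 + 27)/7 = -6/7*15 = -90/7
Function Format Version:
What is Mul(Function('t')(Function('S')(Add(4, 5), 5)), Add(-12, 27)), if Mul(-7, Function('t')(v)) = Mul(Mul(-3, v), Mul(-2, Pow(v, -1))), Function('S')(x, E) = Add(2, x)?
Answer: Rational(-90, 7) ≈ -12.857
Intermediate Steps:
Function('t')(v) = Rational(-6, 7) (Function('t')(v) = Mul(Rational(-1, 7), Mul(Mul(-3, v), Mul(-2, Pow(v, -1)))) = Mul(Rational(-1, 7), 6) = Rational(-6, 7))
Mul(Function('t')(Function('S')(Add(4, 5), 5)), Add(-12, 27)) = Mul(Rational(-6, 7), Add(-12, 27)) = Mul(Rational(-6, 7), 15) = Rational(-90, 7)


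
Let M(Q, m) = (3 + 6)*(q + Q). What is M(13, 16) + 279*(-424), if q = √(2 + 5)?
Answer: -118179 + 9*√7 ≈ -1.1816e+5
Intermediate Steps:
q = √7 ≈ 2.6458
M(Q, m) = 9*Q + 9*√7 (M(Q, m) = (3 + 6)*(√7 + Q) = 9*(Q + √7) = 9*Q + 9*√7)
M(13, 16) + 279*(-424) = (9*13 + 9*√7) + 279*(-424) = (117 + 9*√7) - 118296 = -118179 + 9*√7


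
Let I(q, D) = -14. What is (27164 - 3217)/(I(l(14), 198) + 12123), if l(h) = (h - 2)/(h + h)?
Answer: 23947/12109 ≈ 1.9776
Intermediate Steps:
l(h) = (-2 + h)/(2*h) (l(h) = (-2 + h)/((2*h)) = (-2 + h)*(1/(2*h)) = (-2 + h)/(2*h))
(27164 - 3217)/(I(l(14), 198) + 12123) = (27164 - 3217)/(-14 + 12123) = 23947/12109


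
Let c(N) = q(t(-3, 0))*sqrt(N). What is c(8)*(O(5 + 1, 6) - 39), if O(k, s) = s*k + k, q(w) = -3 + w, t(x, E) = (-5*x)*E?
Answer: -18*sqrt(2) ≈ -25.456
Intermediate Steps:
t(x, E) = -5*E*x
O(k, s) = k + k*s (O(k, s) = k*s + k = k + k*s)
c(N) = -3*sqrt(N) (c(N) = (-3 - 5*0*(-3))*sqrt(N) = (-3 + 0)*sqrt(N) = -3*sqrt(N))
c(8)*(O(5 + 1, 6) - 39) = (-6*sqrt(2))*((5 + 1)*(1 + 6) - 39) = (-6*sqrt(2))*(6*7 - 39) = (-6*sqrt(2))*(42 - 39) = -6*sqrt(2)*3 = -18*sqrt(2)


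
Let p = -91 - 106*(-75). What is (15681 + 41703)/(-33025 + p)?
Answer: -28692/12583 ≈ -2.2802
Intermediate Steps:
p = 7859 (p = -91 + 7950 = 7859)
(15681 + 41703)/(-33025 + p) = (15681 + 41703)/(-33025 + 7859) = 57384/(-25166) = 57384*(-1/25166) = -28692/12583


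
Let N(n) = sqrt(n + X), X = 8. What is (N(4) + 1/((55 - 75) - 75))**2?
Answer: 108301/9025 - 4*sqrt(3)/95 ≈ 11.927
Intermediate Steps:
N(n) = sqrt(8 + n) (N(n) = sqrt(n + 8) = sqrt(8 + n))
(N(4) + 1/((55 - 75) - 75))**2 = (sqrt(8 + 4) + 1/((55 - 75) - 75))**2 = (sqrt(12) + 1/(-20 - 75))**2 = (2*sqrt(3) + 1/(-95))**2 = (2*sqrt(3) - 1/95)**2 = (-1/95 + 2*sqrt(3))**2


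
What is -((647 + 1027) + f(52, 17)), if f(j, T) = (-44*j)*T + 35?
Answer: 37187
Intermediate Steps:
f(j, T) = 35 - 44*T*j (f(j, T) = -44*T*j + 35 = 35 - 44*T*j)
-((647 + 1027) + f(52, 17)) = -((647 + 1027) + (35 - 44*17*52)) = -(1674 + (35 - 38896)) = -(1674 - 38861) = -1*(-37187) = 37187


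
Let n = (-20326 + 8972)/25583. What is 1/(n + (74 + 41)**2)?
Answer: 25583/338323821 ≈ 7.5617e-5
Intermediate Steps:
n = -11354/25583 (n = -11354*1/25583 = -11354/25583 ≈ -0.44381)
1/(n + (74 + 41)**2) = 1/(-11354/25583 + (74 + 41)**2) = 1/(-11354/25583 + 115**2) = 1/(-11354/25583 + 13225) = 1/(338323821/25583) = 25583/338323821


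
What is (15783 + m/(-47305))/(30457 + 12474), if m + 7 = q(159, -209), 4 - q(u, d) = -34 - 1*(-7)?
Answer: 746614791/2030850955 ≈ 0.36764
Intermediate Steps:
q(u, d) = 31 (q(u, d) = 4 - (-34 - 1*(-7)) = 4 - (-34 + 7) = 4 - 1*(-27) = 4 + 27 = 31)
m = 24 (m = -7 + 31 = 24)
(15783 + m/(-47305))/(30457 + 12474) = (15783 + 24/(-47305))/(30457 + 12474) = (15783 + 24*(-1/47305))/42931 = (15783 - 24/47305)*(1/42931) = (746614791/47305)*(1/42931) = 746614791/2030850955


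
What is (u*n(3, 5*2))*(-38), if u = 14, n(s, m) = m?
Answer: -5320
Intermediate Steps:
(u*n(3, 5*2))*(-38) = (14*(5*2))*(-38) = (14*10)*(-38) = 140*(-38) = -5320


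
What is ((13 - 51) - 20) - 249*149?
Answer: -37159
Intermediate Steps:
((13 - 51) - 20) - 249*149 = (-38 - 20) - 37101 = -58 - 37101 = -37159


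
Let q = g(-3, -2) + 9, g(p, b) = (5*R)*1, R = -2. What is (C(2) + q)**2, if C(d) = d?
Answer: 1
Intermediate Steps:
g(p, b) = -10 (g(p, b) = (5*(-2))*1 = -10*1 = -10)
q = -1 (q = -10 + 9 = -1)
(C(2) + q)**2 = (2 - 1)**2 = 1**2 = 1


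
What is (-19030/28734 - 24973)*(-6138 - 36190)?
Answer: 15187142738768/14367 ≈ 1.0571e+9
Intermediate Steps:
(-19030/28734 - 24973)*(-6138 - 36190) = (-19030*1/28734 - 24973)*(-42328) = (-9515/14367 - 24973)*(-42328) = -358796606/14367*(-42328) = 15187142738768/14367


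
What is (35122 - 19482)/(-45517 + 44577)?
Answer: -782/47 ≈ -16.638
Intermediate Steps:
(35122 - 19482)/(-45517 + 44577) = 15640/(-940) = 15640*(-1/940) = -782/47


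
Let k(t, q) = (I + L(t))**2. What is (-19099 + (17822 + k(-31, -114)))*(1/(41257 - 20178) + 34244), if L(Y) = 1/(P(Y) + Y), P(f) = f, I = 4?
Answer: -3499268810625783/81027676 ≈ -4.3186e+7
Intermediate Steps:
L(Y) = 1/(2*Y) (L(Y) = 1/(Y + Y) = 1/(2*Y))
k(t, q) = (4 + 1/(2*t))**2
(-19099 + (17822 + k(-31, -114)))*(1/(41257 - 20178) + 34244) = (-19099 + (17822 + (1/4)*(1 + 8*(-31))**2/(-31)**2))*(1/(41257 - 20178) + 34244) = (-19099 + (17822 + (1/4)*(1/961)*(1 - 248)**2))*(1/21079 + 34244) = (-19099 + (17822 + (1/4)*(1/961)*(-247)**2))*(1/21079 + 34244) = (-19099 + (17822 + (1/4)*(1/961)*61009))*(721829277/21079) = (-19099 + (17822 + 61009/3844))*(721829277/21079) = (-19099 + 68568777/3844)*(721829277/21079) = -4847779/3844*721829277/21079 = -3499268810625783/81027676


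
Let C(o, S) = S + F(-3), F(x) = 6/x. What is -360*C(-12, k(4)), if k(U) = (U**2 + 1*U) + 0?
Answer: -6480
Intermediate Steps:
k(U) = U + U**2 (k(U) = (U**2 + U) + 0 = (U + U**2) + 0 = U + U**2)
C(o, S) = -2 + S (C(o, S) = S + 6/(-3) = S + 6*(-1/3) = S - 2 = -2 + S)
-360*C(-12, k(4)) = -360*(-2 + 4*(1 + 4)) = -360*(-2 + 4*5) = -360*(-2 + 20) = -360*18 = -6480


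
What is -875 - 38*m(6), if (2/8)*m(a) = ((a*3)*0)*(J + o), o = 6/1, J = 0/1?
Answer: -875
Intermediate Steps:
J = 0 (J = 0*1 = 0)
o = 6 (o = 6*1 = 6)
m(a) = 0 (m(a) = 4*(((a*3)*0)*(0 + 6)) = 4*(((3*a)*0)*6) = 4*(0*6) = 4*0 = 0)
-875 - 38*m(6) = -875 - 38*0 = -875 + 0 = -875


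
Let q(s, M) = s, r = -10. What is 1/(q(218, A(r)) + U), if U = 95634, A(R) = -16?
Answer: 1/95852 ≈ 1.0433e-5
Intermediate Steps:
1/(q(218, A(r)) + U) = 1/(218 + 95634) = 1/95852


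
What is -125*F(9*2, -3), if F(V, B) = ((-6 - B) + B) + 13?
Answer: -875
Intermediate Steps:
F(V, B) = 7 (F(V, B) = -6 + 13 = 7)
-125*F(9*2, -3) = -125*7 = -875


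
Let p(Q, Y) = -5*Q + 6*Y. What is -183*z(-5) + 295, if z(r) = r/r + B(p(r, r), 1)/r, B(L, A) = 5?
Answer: 295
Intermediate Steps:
z(r) = 1 + 5/r (z(r) = r/r + 5/r = 1 + 5/r)
-183*z(-5) + 295 = -183*(5 - 5)/(-5) + 295 = -(-183)*0/5 + 295 = -183*0 + 295 = 0 + 295 = 295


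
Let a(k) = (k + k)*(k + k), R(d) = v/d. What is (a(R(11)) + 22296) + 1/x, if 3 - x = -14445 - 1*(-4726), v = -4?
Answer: 26228789481/1176362 ≈ 22297.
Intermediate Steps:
R(d) = -4/d
a(k) = 4*k**2 (a(k) = (2*k)*(2*k) = 4*k**2)
x = 9722 (x = 3 - (-14445 - 1*(-4726)) = 3 - (-14445 + 4726) = 3 - 1*(-9719) = 3 + 9719 = 9722)
(a(R(11)) + 22296) + 1/x = (4*(-4/11)**2 + 22296) + 1/9722 = (4*(16/121) + 22296) + 1/9722 = (64/121 + 22296) + 1/9722 = 2697880/121 + 1/9722 = 26228789481/1176362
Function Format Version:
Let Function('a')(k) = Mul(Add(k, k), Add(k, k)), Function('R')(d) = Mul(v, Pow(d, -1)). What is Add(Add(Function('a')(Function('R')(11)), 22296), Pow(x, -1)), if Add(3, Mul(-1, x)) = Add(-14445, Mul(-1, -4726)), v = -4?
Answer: Rational(26228789481, 1176362) ≈ 22297.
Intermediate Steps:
Function('R')(d) = Mul(-4, Pow(d, -1))
Function('a')(k) = Mul(4, Pow(k, 2)) (Function('a')(k) = Mul(Mul(2, k), Mul(2, k)) = Mul(4, Pow(k, 2)))
x = 9722 (x = Add(3, Mul(-1, Add(-14445, Mul(-1, -4726)))) = Add(3, Mul(-1, Add(-14445, 4726))) = Add(3, Mul(-1, -9719)) = Add(3, 9719) = 9722)
Add(Add(Function('a')(Function('R')(11)), 22296), Pow(x, -1)) = Add(Add(Mul(4, Pow(Mul(-4, Pow(11, -1)), 2)), 22296), Pow(9722, -1)) = Add(Add(Mul(4, Pow(Mul(-4, Rational(1, 11)), 2)), 22296), Rational(1, 9722)) = Add(Add(Mul(4, Pow(Rational(-4, 11), 2)), 22296), Rational(1, 9722)) = Add(Add(Mul(4, Rational(16, 121)), 22296), Rational(1, 9722)) = Add(Add(Rational(64, 121), 22296), Rational(1, 9722)) = Add(Rational(2697880, 121), Rational(1, 9722)) = Rational(26228789481, 1176362)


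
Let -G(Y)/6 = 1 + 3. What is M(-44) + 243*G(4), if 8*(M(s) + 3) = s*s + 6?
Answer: -22369/4 ≈ -5592.3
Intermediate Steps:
G(Y) = -24 (G(Y) = -6*(1 + 3) = -6*4 = -24)
M(s) = -9/4 + s²/8 (M(s) = -3 + (s*s + 6)/8 = -3 + (s² + 6)/8 = -3 + (6 + s²)/8 = -3 + (¾ + s²/8) = -9/4 + s²/8)
M(-44) + 243*G(4) = (-9/4 + (⅛)*(-44)²) + 243*(-24) = (-9/4 + (⅛)*1936) - 5832 = (-9/4 + 242) - 5832 = 959/4 - 5832 = -22369/4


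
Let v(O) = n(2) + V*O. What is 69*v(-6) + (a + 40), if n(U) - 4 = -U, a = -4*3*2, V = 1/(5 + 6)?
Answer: 1280/11 ≈ 116.36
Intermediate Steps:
V = 1/11 ≈ 0.090909
a = -24 (a = -12*2 = -24)
n(U) = 4 - U
v(O) = 2 + O/11 (v(O) = (4 - 1*2) + O/11 = (4 - 2) + O/11 = 2 + O/11)
69*v(-6) + (a + 40) = 69*(2 + (1/11)*(-6)) + (-24 + 40) = 69*(2 - 6/11) + 16 = 69*(16/11) + 16 = 1104/11 + 16 = 1280/11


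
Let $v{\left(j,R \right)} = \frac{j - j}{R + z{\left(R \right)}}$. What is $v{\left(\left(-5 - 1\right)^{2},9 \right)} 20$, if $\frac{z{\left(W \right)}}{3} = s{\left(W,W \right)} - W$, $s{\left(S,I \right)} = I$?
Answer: $0$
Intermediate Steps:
$z{\left(W \right)} = 0$ ($z{\left(W \right)} = 3 \left(W - W\right) = 3 \cdot 0 = 0$)
$v{\left(j,R \right)} = 0$ ($v{\left(j,R \right)} = \frac{j - j}{R + 0} = \frac{0}{R} = 0$)
$v{\left(\left(-5 - 1\right)^{2},9 \right)} 20 = 0 \cdot 20 = 0$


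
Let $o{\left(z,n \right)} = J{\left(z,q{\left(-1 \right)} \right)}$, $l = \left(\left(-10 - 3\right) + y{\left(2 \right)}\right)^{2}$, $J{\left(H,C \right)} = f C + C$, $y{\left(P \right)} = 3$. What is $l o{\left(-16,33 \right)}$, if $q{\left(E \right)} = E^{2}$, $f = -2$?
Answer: $-100$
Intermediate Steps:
$J{\left(H,C \right)} = - C$ ($J{\left(H,C \right)} = - 2 C + C = - C$)
$l = 100$ ($l = \left(\left(-10 - 3\right) + 3\right)^{2} = \left(-13 + 3\right)^{2} = \left(-10\right)^{2} = 100$)
$o{\left(z,n \right)} = -1$ ($o{\left(z,n \right)} = - \left(-1\right)^{2} = \left(-1\right) 1 = -1$)
$l o{\left(-16,33 \right)} = 100 \left(-1\right) = -100$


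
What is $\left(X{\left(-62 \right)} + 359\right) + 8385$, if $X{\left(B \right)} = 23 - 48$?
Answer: $8719$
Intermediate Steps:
$X{\left(B \right)} = -25$
$\left(X{\left(-62 \right)} + 359\right) + 8385 = \left(-25 + 359\right) + 8385 = 334 + 8385 = 8719$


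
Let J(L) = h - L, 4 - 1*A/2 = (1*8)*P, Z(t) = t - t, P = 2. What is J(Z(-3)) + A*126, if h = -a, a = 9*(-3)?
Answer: -2997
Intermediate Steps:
Z(t) = 0
a = -27
A = -24 (A = 8 - 2*1*8*2 = 8 - 16*2 = 8 - 2*16 = 8 - 32 = -24)
h = 27 (h = -1*(-27) = 27)
J(L) = 27 - L
J(Z(-3)) + A*126 = (27 - 1*0) - 24*126 = (27 + 0) - 3024 = 27 - 3024 = -2997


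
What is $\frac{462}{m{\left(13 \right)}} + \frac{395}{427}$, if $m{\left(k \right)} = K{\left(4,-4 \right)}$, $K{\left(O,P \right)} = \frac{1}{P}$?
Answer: $- \frac{788701}{427} \approx -1847.1$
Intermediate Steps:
$m{\left(k \right)} = - \frac{1}{4}$ ($m{\left(k \right)} = \frac{1}{-4} = - \frac{1}{4}$)
$\frac{462}{m{\left(13 \right)}} + \frac{395}{427} = \frac{462}{- \frac{1}{4}} + \frac{395}{427} = 462 \left(-4\right) + 395 \cdot \frac{1}{427} = -1848 + \frac{395}{427} = - \frac{788701}{427}$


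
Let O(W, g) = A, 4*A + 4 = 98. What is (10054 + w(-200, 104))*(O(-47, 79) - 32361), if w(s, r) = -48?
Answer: -323569025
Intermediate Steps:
A = 47/2 (A = -1 + (1/4)*98 = -1 + 49/2 = 47/2 ≈ 23.500)
O(W, g) = 47/2
(10054 + w(-200, 104))*(O(-47, 79) - 32361) = (10054 - 48)*(47/2 - 32361) = 10006*(-64675/2) = -323569025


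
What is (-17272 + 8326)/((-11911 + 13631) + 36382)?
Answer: -4473/19051 ≈ -0.23479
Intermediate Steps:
(-17272 + 8326)/((-11911 + 13631) + 36382) = -8946/(1720 + 36382) = -8946/38102 = -8946*1/38102 = -4473/19051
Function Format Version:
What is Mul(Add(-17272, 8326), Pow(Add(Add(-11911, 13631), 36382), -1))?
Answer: Rational(-4473, 19051) ≈ -0.23479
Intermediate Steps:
Mul(Add(-17272, 8326), Pow(Add(Add(-11911, 13631), 36382), -1)) = Mul(-8946, Pow(Add(1720, 36382), -1)) = Mul(-8946, Pow(38102, -1)) = Mul(-8946, Rational(1, 38102)) = Rational(-4473, 19051)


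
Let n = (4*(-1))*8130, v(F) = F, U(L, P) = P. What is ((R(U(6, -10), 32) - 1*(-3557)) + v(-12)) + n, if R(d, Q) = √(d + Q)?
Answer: -28975 + √22 ≈ -28970.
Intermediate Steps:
R(d, Q) = √(Q + d)
n = -32520 (n = -4*8130 = -32520)
((R(U(6, -10), 32) - 1*(-3557)) + v(-12)) + n = ((√(32 - 10) - 1*(-3557)) - 12) - 32520 = ((√22 + 3557) - 12) - 32520 = ((3557 + √22) - 12) - 32520 = (3545 + √22) - 32520 = -28975 + √22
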